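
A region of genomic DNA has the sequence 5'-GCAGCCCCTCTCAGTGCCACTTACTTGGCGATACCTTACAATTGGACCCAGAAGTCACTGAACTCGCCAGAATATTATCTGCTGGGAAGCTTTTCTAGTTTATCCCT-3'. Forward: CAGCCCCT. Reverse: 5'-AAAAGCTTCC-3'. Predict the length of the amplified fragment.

Scanning the template, CAGCCCCT occurs at positions 2–9; this primer anneals to the bottom strand there with its 3' end pointing downstream.
Reverse complement of the reverse primer: GGAAGCTTTT. This occurs on the top strand at positions 85–94.
Product length = (reverse-primer end) − (forward-primer start) + 1 = 94 − 2 + 1 = 93 bp.

93 bp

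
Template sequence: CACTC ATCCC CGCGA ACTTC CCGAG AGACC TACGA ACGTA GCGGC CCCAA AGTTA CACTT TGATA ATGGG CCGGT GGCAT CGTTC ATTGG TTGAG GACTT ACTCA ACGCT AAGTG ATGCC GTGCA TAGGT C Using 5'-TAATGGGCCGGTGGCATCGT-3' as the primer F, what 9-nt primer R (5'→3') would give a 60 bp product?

5'-CACGGCATC-3'

The forward primer binds at positions 64–83, so a 60 bp product ends at position 64 + 60 − 1 = 123.
The reverse primer anneals to the top strand over positions 115–123, i.e. to GATGCCGTG.
Its sequence written 5'→3' is the reverse complement: CACGGCATC.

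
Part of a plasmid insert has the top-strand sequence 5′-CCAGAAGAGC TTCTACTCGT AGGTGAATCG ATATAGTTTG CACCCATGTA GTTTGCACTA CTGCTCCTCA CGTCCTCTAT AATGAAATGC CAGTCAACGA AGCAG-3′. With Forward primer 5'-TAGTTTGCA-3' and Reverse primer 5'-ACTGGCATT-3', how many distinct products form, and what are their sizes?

The forward primer TAGTTTGCA matches the top strand at positions 34–42, 49–57.
The reverse primer's reverse complement is AATGCCAGT, matching at positions 86–94.
Each forward site pairs with the reverse site to give a product ending at position 94: sizes 61, 46 bp.

Two products: 61 bp, 46 bp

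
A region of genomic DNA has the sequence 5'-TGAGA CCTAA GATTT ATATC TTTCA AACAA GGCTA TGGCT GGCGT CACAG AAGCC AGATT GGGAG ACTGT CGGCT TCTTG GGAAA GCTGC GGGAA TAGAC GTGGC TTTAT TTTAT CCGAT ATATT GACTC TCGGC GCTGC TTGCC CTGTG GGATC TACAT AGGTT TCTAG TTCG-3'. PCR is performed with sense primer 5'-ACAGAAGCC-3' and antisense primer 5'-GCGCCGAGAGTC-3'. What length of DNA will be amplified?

91 bp

Forward primer ACAGAAGCC is found on the top strand at positions 47–55.
The reverse primer's reverse complement is GACTCTCGGCGC, which matches the template at positions 126–137.
The product runs from position 47 to position 137, so its length is 137 − 47 + 1 = 91 bp.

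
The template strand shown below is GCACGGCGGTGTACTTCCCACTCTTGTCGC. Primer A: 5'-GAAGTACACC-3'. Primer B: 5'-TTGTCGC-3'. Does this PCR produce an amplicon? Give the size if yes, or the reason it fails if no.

No product — the primers' 3' ends point away from each other.

Primer A (GAAGTACACC) has reverse complement GGTGTACTTC, which matches the top strand at positions 8–17; primer A anneals to the top strand there with its 3' end pointing upstream toward position 8.
Primer B (TTGTCGC) matches the top strand directly at positions 24–30; it anneals to the bottom strand with its 3' end pointing downstream toward position 30.
The 3' ends diverge (primer A extends toward position 1, primer B toward position 30), so the primers never converge on a shared product.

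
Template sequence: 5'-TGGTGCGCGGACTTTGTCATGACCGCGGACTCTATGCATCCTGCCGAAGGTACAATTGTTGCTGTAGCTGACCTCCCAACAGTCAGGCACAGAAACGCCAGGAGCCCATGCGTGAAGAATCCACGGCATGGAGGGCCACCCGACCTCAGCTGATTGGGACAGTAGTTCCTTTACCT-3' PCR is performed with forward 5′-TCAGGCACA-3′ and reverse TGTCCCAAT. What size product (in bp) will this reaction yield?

Scanning the template, TCAGGCACA occurs at positions 83–91; this primer anneals to the bottom strand there with its 3' end pointing downstream.
The reverse primer's reverse complement is ATTGGGACA, which matches the template at positions 153–161.
Product length = (reverse-primer end) − (forward-primer start) + 1 = 161 − 83 + 1 = 79 bp.

79 bp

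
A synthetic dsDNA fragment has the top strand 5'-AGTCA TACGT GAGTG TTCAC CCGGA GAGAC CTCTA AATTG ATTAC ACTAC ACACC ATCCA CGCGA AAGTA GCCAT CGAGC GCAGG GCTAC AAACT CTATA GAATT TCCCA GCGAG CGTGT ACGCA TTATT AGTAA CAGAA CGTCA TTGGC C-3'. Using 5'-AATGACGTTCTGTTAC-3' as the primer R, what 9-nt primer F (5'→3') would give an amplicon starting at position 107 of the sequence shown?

5'-CCCAGCGAG-3'

The reverse primer's reverse complement GTAACAGAACGTCATT matches the template at positions 132–147; the product starts at position 107.
The forward primer is identical to the top strand over positions 107–115: CCCAGCGAG.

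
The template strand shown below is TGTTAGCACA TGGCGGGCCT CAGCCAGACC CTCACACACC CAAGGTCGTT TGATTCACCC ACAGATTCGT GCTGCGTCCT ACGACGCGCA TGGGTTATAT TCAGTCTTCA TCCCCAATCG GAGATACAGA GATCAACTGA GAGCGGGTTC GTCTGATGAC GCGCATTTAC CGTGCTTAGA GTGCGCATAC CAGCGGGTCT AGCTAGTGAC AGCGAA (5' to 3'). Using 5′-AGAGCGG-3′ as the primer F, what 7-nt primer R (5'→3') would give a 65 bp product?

The forward primer binds at positions 140–146, so a 65 bp product ends at position 140 + 65 − 1 = 204.
The reverse primer anneals to the top strand over positions 198–204, i.e. to TCTAGCT.
Its sequence written 5'→3' is the reverse complement: AGCTAGA.

5'-AGCTAGA-3'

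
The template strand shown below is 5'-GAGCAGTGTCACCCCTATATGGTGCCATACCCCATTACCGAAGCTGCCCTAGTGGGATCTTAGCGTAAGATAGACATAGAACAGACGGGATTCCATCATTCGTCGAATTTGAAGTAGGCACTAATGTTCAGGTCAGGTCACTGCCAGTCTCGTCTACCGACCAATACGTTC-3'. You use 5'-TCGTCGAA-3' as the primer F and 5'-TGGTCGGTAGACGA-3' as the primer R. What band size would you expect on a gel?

Scanning the template, TCGTCGAA occurs at positions 100–107; this primer anneals to the bottom strand there with its 3' end pointing downstream.
Reverse complement of the reverse primer: TCGTCTACCGACCA. This occurs on the top strand at positions 150–163.
Product length = (reverse-primer end) − (forward-primer start) + 1 = 163 − 100 + 1 = 64 bp.

64 bp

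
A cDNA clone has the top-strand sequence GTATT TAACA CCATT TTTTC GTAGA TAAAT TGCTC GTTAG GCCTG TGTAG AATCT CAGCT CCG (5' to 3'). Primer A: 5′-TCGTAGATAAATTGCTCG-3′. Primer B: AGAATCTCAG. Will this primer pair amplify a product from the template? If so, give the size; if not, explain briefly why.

No product — both primers anneal to the same strand and extend in the same direction.

Primer A (TCGTAGATAAATTGCTCG) matches the top strand at positions 19–36 (3' end points downstream).
Primer B (AGAATCTCAG) also matches the top strand directly, at positions 49–58 — its reverse complement CTGAGATTCT is not present.
Both primers anneal to the bottom strand with 3' ends pointing the same way, so neither can prime synthesis back toward the other.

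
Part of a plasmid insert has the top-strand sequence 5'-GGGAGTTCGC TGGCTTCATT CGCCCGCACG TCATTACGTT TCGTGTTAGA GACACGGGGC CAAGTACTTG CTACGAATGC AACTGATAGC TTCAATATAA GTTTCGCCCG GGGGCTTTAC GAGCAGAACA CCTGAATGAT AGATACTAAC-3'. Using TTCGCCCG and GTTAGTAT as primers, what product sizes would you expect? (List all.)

The forward primer TTCGCCCG matches the top strand at positions 19–26, 103–110.
The reverse primer's reverse complement is ATACTAAC, matching at positions 143–150.
Each forward site pairs with the reverse site to give a product ending at position 150: sizes 132, 48 bp.

132 bp, 48 bp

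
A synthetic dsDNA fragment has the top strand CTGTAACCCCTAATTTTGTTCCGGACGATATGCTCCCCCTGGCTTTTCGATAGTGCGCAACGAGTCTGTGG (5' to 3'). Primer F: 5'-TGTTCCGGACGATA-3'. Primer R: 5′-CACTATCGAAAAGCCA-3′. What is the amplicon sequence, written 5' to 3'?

5'-TGTTCCGGACGATATGCTCCCCCTGGCTTTTCGATAGTG-3'

Forward primer TGTTCCGGACGATA is found on the top strand at positions 17–30.
Reverse complement of the reverse primer: TGGCTTTTCGATAGTG. This occurs on the top strand at positions 40–55.
The product is the template from position 17 through 55 (39 bp).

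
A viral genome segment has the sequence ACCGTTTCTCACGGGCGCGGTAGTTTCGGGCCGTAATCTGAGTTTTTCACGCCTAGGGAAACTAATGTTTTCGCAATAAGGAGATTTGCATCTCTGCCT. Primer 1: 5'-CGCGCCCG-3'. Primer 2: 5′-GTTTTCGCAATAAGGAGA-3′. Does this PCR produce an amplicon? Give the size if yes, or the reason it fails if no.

No product — the primers' 3' ends point away from each other.

Primer 1 (CGCGCCCG) has reverse complement CGGGCGCG, which matches the top strand at positions 12–19; primer 1 anneals to the top strand there with its 3' end pointing upstream toward position 12.
Primer 2 (GTTTTCGCAATAAGGAGA) matches the top strand directly at positions 67–84; it anneals to the bottom strand with its 3' end pointing downstream toward position 84.
The 3' ends diverge (primer 1 extends toward position 1, primer 2 toward position 99), so the primers never converge on a shared product.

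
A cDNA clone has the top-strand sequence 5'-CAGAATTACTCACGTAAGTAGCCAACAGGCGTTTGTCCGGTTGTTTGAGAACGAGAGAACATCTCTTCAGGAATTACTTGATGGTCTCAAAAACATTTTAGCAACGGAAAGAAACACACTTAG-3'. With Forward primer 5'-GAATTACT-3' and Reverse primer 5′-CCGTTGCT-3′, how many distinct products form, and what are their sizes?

Two products: 105 bp, 37 bp

The forward primer GAATTACT matches the top strand at positions 3–10, 71–78.
The reverse primer's reverse complement is AGCAACGG, matching at positions 100–107.
Each forward site pairs with the reverse site to give a product ending at position 107: sizes 105, 37 bp.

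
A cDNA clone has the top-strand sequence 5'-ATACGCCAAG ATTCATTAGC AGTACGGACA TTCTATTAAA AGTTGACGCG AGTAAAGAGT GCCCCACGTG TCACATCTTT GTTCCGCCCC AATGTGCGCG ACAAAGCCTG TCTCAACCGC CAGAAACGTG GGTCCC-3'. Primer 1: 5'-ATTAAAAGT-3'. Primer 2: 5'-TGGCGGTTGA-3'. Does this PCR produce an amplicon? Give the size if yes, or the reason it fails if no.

Yes — an 88 bp product.

Primer 1 (ATTAAAAGT) matches the top strand at positions 35–43; it acts as a forward primer.
Primer 2's reverse complement is TCAACCGCCA, matching the top strand at positions 113–122; it acts as a reverse primer.
The 3' ends face each other across positions 35–122, giving an 88 bp product.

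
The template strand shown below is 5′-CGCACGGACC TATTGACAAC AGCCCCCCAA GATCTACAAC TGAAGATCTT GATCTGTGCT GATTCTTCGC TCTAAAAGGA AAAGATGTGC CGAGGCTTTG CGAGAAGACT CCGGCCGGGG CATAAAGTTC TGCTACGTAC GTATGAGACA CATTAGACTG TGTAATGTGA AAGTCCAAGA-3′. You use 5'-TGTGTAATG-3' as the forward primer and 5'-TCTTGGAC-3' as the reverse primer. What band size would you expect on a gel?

Scanning the template, TGTGTAATG occurs at positions 159–167; this primer anneals to the bottom strand there with its 3' end pointing downstream.
Reverse complement of the reverse primer: GTCCAAGA. This occurs on the top strand at positions 173–180.
Product length = (reverse-primer end) − (forward-primer start) + 1 = 180 − 159 + 1 = 22 bp.

22 bp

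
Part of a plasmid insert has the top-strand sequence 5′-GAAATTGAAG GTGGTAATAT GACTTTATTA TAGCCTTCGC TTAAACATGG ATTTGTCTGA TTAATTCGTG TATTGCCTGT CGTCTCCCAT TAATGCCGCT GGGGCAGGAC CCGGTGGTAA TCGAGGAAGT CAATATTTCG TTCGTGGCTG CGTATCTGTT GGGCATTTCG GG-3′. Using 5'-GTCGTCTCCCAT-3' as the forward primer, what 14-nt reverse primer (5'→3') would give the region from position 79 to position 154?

5'-TACGCAGCCACGAA-3'

The product's 3' end on the top strand is position 154.
The reverse primer anneals to the top strand over positions 141–154, i.e. to TTCGTGGCTGCGTA.
Its sequence written 5'→3' is the reverse complement: TACGCAGCCACGAA.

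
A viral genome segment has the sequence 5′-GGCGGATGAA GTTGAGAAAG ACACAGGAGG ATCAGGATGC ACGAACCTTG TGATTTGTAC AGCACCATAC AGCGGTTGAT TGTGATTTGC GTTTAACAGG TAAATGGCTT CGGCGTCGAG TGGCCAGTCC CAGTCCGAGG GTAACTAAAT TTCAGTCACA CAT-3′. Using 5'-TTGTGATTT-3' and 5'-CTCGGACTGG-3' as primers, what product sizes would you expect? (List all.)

The forward primer TTGTGATTT matches the top strand at positions 48–56, 80–88.
The reverse primer's reverse complement is CCAGTCCGAG, matching at positions 130–139.
Each forward site pairs with the reverse site to give a product ending at position 139: sizes 92, 60 bp.

92 bp, 60 bp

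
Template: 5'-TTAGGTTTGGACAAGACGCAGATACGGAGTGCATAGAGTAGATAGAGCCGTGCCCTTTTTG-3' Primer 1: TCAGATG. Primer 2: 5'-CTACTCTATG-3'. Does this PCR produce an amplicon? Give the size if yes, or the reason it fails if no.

No product — primer 1 has no binding site in the template.

Primer 1 (TCAGATG) does not match the top strand, and its reverse complement CATCTGA does not match either.
With no annealing site for primer 1, no amplification occurs.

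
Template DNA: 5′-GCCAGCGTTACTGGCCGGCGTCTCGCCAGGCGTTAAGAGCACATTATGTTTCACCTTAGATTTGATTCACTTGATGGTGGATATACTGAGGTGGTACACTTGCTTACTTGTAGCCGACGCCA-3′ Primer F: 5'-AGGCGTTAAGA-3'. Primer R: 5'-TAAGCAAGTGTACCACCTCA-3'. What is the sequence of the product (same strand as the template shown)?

The forward primer matches the template at positions 28–38.
Taking the reverse complement of TAAGCAAGTGTACCACCTCA gives TGAGGTGGTACACTTGCTTA, found at positions 87–106 on the template; the primer anneals here to the top strand with its 3' end pointing upstream.
The product is the template from position 28 through 106 (79 bp).

5'-AGGCGTTAAGAGCACATTATGTTTCACCTTAGATTTGATTCACTTGATGGTGGATATACTGAGGTGGTACACTTGCTTA-3'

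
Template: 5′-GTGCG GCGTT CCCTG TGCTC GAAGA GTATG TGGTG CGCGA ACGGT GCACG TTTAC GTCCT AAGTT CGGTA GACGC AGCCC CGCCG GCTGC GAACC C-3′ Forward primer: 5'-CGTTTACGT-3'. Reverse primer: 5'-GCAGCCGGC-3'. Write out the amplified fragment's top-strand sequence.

5'-CGTTTACGTCCTAAGTTCGGTAGACGCAGCCCCGCCGGCTGC-3'

Forward primer CGTTTACGT is found on the top strand at positions 49–57.
Reverse complement of the reverse primer: GCCGGCTGC. This occurs on the top strand at positions 82–90.
The product is the template from position 49 through 90 (42 bp).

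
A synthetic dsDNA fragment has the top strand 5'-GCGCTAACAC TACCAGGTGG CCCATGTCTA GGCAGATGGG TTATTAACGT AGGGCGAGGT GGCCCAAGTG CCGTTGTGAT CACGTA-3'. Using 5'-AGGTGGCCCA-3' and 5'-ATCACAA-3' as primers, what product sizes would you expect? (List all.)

66 bp, 24 bp

The forward primer AGGTGGCCCA matches the top strand at positions 15–24, 57–66.
The reverse primer's reverse complement is TTGTGAT, matching at positions 74–80.
Each forward site pairs with the reverse site to give a product ending at position 80: sizes 66, 24 bp.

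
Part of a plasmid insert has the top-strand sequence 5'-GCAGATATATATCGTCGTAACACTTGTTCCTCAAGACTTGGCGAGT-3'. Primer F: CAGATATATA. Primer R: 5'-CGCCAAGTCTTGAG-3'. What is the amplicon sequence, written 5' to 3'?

Forward primer CAGATATATA is found on the top strand at positions 2–11.
Reverse complement of the reverse primer: CTCAAGACTTGGCG. This occurs on the top strand at positions 30–43.
The product is the template from position 2 through 43 (42 bp).

5'-CAGATATATATCGTCGTAACACTTGTTCCTCAAGACTTGGCG-3'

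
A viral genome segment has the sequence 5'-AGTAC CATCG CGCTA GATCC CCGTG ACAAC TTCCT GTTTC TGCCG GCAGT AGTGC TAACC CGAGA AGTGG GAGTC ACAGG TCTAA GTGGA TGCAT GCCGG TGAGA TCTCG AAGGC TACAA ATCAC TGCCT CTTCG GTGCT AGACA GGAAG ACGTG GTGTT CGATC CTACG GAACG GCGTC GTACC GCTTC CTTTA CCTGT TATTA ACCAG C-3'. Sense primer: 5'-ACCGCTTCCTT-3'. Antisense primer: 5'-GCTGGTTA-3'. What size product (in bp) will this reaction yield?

29 bp

The forward primer matches the template at positions 183–193.
Reverse complement of the reverse primer: TAACCAGC. This occurs on the top strand at positions 204–211.
The product runs from position 183 to position 211, so its length is 211 − 183 + 1 = 29 bp.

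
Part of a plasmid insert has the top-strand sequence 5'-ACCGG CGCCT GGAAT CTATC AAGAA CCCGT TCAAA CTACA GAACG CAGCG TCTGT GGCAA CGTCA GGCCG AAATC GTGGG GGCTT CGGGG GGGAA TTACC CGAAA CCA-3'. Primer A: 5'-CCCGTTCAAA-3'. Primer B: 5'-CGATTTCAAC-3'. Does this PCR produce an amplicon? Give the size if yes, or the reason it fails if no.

No product — primer B has no binding site in the template.

Primer B (CGATTTCAAC) does not match the top strand, and its reverse complement GTTGAAATCG does not match either.
With no annealing site for primer B, no amplification occurs.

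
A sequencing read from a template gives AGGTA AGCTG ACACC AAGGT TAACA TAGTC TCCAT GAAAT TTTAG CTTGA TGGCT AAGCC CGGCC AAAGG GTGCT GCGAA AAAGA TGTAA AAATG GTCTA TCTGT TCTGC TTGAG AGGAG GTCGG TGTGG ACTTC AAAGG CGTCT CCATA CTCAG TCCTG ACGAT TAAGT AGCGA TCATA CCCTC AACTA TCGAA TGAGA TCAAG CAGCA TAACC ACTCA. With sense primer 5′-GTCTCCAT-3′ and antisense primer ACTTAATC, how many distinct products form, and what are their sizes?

The forward primer GTCTCCAT matches the top strand at positions 28–35, 142–149.
The reverse primer's reverse complement is GATTAAGT, matching at positions 163–170.
Each forward site pairs with the reverse site to give a product ending at position 170: sizes 143, 29 bp.

Two products: 143 bp, 29 bp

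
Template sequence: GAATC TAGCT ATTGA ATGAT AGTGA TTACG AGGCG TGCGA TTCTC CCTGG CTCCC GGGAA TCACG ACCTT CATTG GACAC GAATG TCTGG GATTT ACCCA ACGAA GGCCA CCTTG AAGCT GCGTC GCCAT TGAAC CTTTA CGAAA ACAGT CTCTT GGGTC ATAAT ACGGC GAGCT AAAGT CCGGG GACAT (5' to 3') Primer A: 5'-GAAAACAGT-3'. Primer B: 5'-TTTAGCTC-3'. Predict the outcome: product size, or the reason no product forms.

Primer A (GAAAACAGT) matches the top strand at positions 142–150; it acts as a forward primer.
Primer B's reverse complement is GAGCTAAA, matching the top strand at positions 171–178; it acts as a reverse primer.
The 3' ends face each other across positions 142–178, giving a 37 bp product.

Yes — a 37 bp product.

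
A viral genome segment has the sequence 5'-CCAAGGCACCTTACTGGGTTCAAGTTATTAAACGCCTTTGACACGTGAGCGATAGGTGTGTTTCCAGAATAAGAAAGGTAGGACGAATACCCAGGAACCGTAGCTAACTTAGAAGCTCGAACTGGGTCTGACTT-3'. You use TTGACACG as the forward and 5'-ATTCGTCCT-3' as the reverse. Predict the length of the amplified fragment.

51 bp

Forward primer TTGACACG is found on the top strand at positions 38–45.
The reverse primer's reverse complement is AGGACGAAT, which matches the template at positions 80–88.
Product length = (reverse-primer end) − (forward-primer start) + 1 = 88 − 38 + 1 = 51 bp.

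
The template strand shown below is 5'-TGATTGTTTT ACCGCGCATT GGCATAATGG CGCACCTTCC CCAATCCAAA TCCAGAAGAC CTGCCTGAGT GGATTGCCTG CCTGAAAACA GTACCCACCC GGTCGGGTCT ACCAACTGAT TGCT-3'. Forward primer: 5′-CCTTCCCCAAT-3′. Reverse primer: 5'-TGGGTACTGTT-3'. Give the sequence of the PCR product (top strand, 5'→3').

Forward primer CCTTCCCCAAT is found on the top strand at positions 35–45.
Reverse complement of the reverse primer: AACAGTACCCA. This occurs on the top strand at positions 87–97.
The product is the template from position 35 through 97 (63 bp).

5'-CCTTCCCCAATCCAAATCCAGAAGACCTGCCTGAGTGGATTGCCTGCCTGAAAACAGTACCCA-3'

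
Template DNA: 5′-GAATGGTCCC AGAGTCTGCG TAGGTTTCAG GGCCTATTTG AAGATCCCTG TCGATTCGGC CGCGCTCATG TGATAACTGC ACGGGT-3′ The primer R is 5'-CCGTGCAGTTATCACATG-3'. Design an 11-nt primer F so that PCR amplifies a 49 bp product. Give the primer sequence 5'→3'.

5'-ATTTGAAGATC-3'

The reverse primer's reverse complement CATGTGATAACTGCACGG matches the template at positions 67–84, so the product ends at position 84.
A 49 bp product then starts at position 84 − 49 + 1 = 36.
The forward primer is identical to the top strand there: ATTTGAAGATC.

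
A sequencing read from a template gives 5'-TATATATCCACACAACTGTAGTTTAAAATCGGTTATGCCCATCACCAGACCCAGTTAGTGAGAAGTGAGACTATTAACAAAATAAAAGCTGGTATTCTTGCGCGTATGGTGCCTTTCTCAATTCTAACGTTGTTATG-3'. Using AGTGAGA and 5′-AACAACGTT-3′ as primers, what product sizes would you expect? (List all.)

The forward primer AGTGAGA matches the top strand at positions 57–63, 64–70.
The reverse primer's reverse complement is AACGTTGTT, matching at positions 126–134.
Each forward site pairs with the reverse site to give a product ending at position 134: sizes 78, 71 bp.

78 bp, 71 bp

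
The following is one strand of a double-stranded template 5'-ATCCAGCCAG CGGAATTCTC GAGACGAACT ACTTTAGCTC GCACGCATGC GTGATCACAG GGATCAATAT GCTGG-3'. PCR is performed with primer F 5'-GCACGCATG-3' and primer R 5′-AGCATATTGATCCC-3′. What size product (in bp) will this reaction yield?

33 bp

Scanning the template, GCACGCATG occurs at positions 41–49; this primer anneals to the bottom strand there with its 3' end pointing downstream.
The reverse primer's reverse complement is GGGATCAATATGCT, which matches the template at positions 60–73.
Product length = (reverse-primer end) − (forward-primer start) + 1 = 73 − 41 + 1 = 33 bp.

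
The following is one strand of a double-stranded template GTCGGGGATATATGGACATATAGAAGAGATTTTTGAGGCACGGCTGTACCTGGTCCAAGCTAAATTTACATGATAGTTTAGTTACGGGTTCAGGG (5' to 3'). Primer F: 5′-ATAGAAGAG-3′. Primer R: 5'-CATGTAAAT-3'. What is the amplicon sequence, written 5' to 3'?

Scanning the template, ATAGAAGAG occurs at positions 20–28; this primer anneals to the bottom strand there with its 3' end pointing downstream.
Reverse complement of the reverse primer: ATTTACATG. This occurs on the top strand at positions 64–72.
The product is the template from position 20 through 72 (53 bp).

5'-ATAGAAGAGATTTTTGAGGCACGGCTGTACCTGGTCCAAGCTAAATTTACATG-3'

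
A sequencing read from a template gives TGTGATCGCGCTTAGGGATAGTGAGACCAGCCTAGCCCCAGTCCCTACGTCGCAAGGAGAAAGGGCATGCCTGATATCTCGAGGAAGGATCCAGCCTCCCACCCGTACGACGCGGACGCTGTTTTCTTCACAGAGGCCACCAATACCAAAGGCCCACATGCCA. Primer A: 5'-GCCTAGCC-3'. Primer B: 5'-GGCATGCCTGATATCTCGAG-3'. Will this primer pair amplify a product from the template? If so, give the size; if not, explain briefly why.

Primer A (GCCTAGCC) matches the top strand at positions 30–37 (3' end points downstream).
Primer B (GGCATGCCTGATATCTCGAG) also matches the top strand directly, at positions 64–83 — its reverse complement CTCGAGATATCAGGCATGCC is not present.
Both primers anneal to the bottom strand with 3' ends pointing the same way, so neither can prime synthesis back toward the other.

No product — both primers anneal to the same strand and extend in the same direction.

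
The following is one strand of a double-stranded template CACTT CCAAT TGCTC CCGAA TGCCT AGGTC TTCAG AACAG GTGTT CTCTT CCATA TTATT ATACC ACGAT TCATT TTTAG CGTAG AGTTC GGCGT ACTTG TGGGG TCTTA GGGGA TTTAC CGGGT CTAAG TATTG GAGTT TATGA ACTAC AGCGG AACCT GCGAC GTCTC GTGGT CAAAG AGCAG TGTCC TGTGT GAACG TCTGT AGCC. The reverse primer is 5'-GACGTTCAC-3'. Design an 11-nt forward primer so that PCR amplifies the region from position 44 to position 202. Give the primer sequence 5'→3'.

5'-TTCTCTTCCAT-3'

The reverse primer's reverse complement GTGAACGTC matches the template at positions 194–202; the product starts at position 44.
The forward primer is identical to the top strand over positions 44–54: TTCTCTTCCAT.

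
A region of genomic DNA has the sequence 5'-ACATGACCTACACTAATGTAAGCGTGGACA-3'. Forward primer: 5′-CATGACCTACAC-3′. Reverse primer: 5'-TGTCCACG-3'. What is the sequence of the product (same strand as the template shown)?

The forward primer matches the template at positions 2–13.
Reverse complement of the reverse primer: CGTGGACA. This occurs on the top strand at positions 23–30.
The product is the template from position 2 through 30 (29 bp).

5'-CATGACCTACACTAATGTAAGCGTGGACA-3'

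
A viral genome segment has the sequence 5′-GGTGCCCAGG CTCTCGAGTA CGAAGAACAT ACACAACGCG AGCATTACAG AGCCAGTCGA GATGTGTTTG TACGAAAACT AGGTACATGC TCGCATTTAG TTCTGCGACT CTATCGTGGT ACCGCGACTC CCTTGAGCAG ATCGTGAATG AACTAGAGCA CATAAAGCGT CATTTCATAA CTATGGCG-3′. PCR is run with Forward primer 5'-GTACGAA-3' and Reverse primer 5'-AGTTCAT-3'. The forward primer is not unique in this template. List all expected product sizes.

The forward primer GTACGAA matches the top strand at positions 18–24, 70–76.
The reverse primer's reverse complement is ATGAACT, matching at positions 148–154.
Each forward site pairs with the reverse site to give a product ending at position 154: sizes 137, 85 bp.

137 bp, 85 bp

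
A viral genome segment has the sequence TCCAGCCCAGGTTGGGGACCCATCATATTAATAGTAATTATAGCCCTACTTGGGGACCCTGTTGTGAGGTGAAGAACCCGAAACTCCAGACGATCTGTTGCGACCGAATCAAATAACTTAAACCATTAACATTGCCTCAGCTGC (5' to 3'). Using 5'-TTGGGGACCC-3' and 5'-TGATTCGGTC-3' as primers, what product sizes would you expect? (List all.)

The forward primer TTGGGGACCC matches the top strand at positions 12–21, 50–59.
The reverse primer's reverse complement is GACCGAATCA, matching at positions 102–111.
Each forward site pairs with the reverse site to give a product ending at position 111: sizes 100, 62 bp.

100 bp, 62 bp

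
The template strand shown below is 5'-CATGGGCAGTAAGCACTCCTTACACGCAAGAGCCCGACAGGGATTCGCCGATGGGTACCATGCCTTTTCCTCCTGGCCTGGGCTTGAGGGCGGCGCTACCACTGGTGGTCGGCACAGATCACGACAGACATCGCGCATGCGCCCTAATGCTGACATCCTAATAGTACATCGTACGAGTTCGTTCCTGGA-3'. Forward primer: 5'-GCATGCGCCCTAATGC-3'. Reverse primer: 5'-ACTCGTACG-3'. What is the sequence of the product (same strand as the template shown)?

5'-GCATGCGCCCTAATGCTGACATCCTAATAGTACATCGTACGAGT-3'

Forward primer GCATGCGCCCTAATGC is found on the top strand at positions 135–150.
Taking the reverse complement of ACTCGTACG gives CGTACGAGT, found at positions 170–178 on the template; the primer anneals here to the top strand with its 3' end pointing upstream.
The product is the template from position 135 through 178 (44 bp).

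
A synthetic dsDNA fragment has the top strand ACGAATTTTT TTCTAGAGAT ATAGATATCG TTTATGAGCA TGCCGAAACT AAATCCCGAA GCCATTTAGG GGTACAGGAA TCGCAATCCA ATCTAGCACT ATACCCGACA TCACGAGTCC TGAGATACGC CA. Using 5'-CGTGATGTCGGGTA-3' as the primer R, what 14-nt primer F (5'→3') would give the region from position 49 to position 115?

5'-CTAAATCCCGAAGC-3'

The reverse primer's reverse complement TACCCGACATCACG matches the template at positions 102–115; the product starts at position 49.
The forward primer is identical to the top strand over positions 49–62: CTAAATCCCGAAGC.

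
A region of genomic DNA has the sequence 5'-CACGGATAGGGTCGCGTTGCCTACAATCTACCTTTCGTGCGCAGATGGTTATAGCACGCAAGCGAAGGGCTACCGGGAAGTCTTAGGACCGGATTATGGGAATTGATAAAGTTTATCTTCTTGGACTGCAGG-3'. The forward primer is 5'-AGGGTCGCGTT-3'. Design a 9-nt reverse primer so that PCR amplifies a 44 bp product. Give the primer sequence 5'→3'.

The forward primer binds at positions 8–18, so a 44 bp product ends at position 8 + 44 − 1 = 51.
The reverse primer anneals to the top strand over positions 43–51, i.e. to AGATGGTTA.
Its sequence written 5'→3' is the reverse complement: TAACCATCT.

5'-TAACCATCT-3'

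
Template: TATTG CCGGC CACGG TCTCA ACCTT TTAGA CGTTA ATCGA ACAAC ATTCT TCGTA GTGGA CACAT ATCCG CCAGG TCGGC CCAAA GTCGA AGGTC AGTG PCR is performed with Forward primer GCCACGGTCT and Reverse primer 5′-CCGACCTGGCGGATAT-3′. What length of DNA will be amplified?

Forward primer GCCACGGTCT is found on the top strand at positions 9–18.
Reverse complement of the reverse primer: ATATCCGCCAGGTCGG. This occurs on the top strand at positions 64–79.
The product runs from position 9 to position 79, so its length is 79 − 9 + 1 = 71 bp.

71 bp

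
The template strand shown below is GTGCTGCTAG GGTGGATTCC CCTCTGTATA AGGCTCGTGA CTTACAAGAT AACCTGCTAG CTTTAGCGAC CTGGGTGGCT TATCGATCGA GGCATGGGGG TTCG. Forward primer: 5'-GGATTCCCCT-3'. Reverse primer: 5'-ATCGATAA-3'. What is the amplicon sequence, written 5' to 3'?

Forward primer GGATTCCCCT is found on the top strand at positions 14–23.
The reverse primer's reverse complement is TTATCGAT, which matches the template at positions 80–87.
The product is the template from position 14 through 87 (74 bp).

5'-GGATTCCCCTCTGTATAAGGCTCGTGACTTACAAGATAACCTGCTAGCTTTAGCGACCTGGGTGGCTTATCGAT-3'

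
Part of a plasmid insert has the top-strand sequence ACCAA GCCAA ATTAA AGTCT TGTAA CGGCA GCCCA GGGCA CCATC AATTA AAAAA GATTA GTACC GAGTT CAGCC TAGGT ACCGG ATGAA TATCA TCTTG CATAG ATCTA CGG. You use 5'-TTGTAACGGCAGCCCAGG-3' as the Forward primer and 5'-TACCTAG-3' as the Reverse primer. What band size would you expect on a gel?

62 bp

Forward primer TTGTAACGGCAGCCCAGG is found on the top strand at positions 20–37.
Taking the reverse complement of TACCTAG gives CTAGGTA, found at positions 75–81 on the template; the primer anneals here to the top strand with its 3' end pointing upstream.
Product length = (reverse-primer end) − (forward-primer start) + 1 = 81 − 20 + 1 = 62 bp.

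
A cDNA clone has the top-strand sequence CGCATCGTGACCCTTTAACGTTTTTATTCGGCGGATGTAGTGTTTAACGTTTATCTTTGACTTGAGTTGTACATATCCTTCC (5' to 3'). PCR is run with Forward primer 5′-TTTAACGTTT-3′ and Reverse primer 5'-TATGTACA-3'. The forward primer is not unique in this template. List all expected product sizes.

The forward primer TTTAACGTTT matches the top strand at positions 14–23, 43–52.
The reverse primer's reverse complement is TGTACATA, matching at positions 68–75.
Each forward site pairs with the reverse site to give a product ending at position 75: sizes 62, 33 bp.

62 bp, 33 bp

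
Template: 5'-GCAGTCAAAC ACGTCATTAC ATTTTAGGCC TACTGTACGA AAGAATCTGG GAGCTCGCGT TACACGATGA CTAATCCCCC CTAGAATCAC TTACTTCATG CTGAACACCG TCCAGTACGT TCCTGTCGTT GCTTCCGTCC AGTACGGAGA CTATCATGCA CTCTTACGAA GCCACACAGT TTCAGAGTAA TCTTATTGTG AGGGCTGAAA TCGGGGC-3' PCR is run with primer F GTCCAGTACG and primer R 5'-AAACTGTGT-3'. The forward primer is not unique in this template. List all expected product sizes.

73 bp, 46 bp

The forward primer GTCCAGTACG matches the top strand at positions 110–119, 137–146.
The reverse primer's reverse complement is ACACAGTTT, matching at positions 174–182.
Each forward site pairs with the reverse site to give a product ending at position 182: sizes 73, 46 bp.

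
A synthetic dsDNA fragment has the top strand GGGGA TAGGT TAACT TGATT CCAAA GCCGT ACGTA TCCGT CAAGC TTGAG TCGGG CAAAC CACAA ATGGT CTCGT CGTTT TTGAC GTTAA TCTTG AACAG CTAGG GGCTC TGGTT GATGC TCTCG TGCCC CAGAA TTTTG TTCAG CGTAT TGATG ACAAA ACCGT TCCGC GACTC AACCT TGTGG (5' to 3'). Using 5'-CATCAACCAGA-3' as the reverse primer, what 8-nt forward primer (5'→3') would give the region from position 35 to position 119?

The reverse primer's reverse complement TCTGGTTGATG matches the template at positions 109–119; the product starts at position 35.
The forward primer is identical to the top strand over positions 35–42: ATCCGTCA.

5'-ATCCGTCA-3'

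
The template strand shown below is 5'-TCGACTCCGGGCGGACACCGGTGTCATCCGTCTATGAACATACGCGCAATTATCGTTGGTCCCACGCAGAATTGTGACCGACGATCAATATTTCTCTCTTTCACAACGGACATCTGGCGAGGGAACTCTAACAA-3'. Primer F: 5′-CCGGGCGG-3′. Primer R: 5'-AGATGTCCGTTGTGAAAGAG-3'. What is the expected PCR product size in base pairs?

109 bp

Forward primer CCGGGCGG is found on the top strand at positions 7–14.
The reverse primer's reverse complement is CTCTTTCACAACGGACATCT, which matches the template at positions 96–115.
Amplicon spans positions 7–115: 109 bp.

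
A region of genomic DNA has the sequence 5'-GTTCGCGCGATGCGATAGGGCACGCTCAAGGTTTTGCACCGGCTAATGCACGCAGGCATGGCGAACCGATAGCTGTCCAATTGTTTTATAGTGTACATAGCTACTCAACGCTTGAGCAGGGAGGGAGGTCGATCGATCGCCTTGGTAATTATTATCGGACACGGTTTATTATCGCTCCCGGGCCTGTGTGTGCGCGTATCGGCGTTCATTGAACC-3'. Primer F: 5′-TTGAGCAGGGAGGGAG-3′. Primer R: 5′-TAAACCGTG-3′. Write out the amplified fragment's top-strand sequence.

5'-TTGAGCAGGGAGGGAGGTCGATCGATCGCCTTGGTAATTATTATCGGACACGGTTTA-3'

The forward primer matches the template at positions 112–127.
Reverse complement of the reverse primer: CACGGTTTA. This occurs on the top strand at positions 160–168.
The product is the template from position 112 through 168 (57 bp).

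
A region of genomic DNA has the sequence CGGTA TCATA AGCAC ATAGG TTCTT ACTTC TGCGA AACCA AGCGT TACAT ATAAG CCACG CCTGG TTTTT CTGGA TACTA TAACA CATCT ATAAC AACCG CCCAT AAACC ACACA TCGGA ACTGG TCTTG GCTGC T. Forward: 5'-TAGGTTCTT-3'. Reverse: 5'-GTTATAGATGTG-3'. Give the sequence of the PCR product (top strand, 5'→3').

5'-TAGGTTCTTACTTCTGCGAAACCAAGCGTTACATATAAGCCACGCCTGGTTTTTCTGGATACTATAACACATCTATAAC-3'

The forward primer matches the template at positions 17–25.
Reverse complement of the reverse primer: CACATCTATAAC. This occurs on the top strand at positions 84–95.
The product is the template from position 17 through 95 (79 bp).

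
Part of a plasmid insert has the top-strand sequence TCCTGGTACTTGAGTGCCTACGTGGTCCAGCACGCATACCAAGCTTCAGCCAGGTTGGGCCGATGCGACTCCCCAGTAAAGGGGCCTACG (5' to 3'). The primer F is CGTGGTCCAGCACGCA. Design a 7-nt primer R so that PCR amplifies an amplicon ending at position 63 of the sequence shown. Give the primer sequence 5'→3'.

The forward primer binds at positions 21–36; the product's 3' end on the top strand is position 63.
The reverse primer anneals to the top strand over positions 57–63, i.e. to GGGCCGA.
Its sequence written 5'→3' is the reverse complement: TCGGCCC.

5'-TCGGCCC-3'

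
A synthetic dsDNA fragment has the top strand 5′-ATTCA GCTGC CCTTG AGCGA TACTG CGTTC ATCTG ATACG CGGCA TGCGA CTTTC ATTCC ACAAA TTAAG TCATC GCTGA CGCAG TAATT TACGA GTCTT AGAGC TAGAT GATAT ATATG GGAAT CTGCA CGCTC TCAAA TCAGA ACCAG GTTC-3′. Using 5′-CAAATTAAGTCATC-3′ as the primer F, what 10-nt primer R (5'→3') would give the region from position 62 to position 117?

The product's 3' end on the top strand is position 117.
The reverse primer anneals to the top strand over positions 108–117, i.e. to GATGATATAT.
Its sequence written 5'→3' is the reverse complement: ATATATCATC.

5'-ATATATCATC-3'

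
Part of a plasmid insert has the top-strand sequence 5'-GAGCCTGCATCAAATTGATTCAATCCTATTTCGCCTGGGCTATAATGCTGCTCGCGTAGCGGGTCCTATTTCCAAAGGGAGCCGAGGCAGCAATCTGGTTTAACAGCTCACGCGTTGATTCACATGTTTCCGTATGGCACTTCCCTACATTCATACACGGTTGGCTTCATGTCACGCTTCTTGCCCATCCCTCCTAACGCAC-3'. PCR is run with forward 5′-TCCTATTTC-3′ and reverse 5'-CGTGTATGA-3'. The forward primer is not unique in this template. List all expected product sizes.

136 bp, 96 bp

The forward primer TCCTATTTC matches the top strand at positions 24–32, 64–72.
The reverse primer's reverse complement is TCATACACG, matching at positions 151–159.
Each forward site pairs with the reverse site to give a product ending at position 159: sizes 136, 96 bp.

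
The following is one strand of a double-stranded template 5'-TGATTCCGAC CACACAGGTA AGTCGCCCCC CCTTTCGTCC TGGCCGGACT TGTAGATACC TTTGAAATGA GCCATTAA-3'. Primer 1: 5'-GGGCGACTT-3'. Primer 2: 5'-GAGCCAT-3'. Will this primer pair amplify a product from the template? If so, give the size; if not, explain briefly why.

Primer 1 (GGGCGACTT) has reverse complement AAGTCGCCC, which matches the top strand at positions 20–28; primer 1 anneals to the top strand there with its 3' end pointing upstream toward position 20.
Primer 2 (GAGCCAT) matches the top strand directly at positions 69–75; it anneals to the bottom strand with its 3' end pointing downstream toward position 75.
The 3' ends diverge (primer 1 extends toward position 1, primer 2 toward position 78), so the primers never converge on a shared product.

No product — the primers' 3' ends point away from each other.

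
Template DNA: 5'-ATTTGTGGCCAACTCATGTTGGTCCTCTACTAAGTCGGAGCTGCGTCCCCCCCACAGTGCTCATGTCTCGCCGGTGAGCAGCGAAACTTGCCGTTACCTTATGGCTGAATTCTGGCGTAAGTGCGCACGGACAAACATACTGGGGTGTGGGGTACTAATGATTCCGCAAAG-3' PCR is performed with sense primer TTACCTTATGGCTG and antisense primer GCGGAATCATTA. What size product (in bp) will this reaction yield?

Forward primer TTACCTTATGGCTG is found on the top strand at positions 94–107.
Taking the reverse complement of GCGGAATCATTA gives TAATGATTCCGC, found at positions 156–167 on the template; the primer anneals here to the top strand with its 3' end pointing upstream.
Product length = (reverse-primer end) − (forward-primer start) + 1 = 167 − 94 + 1 = 74 bp.

74 bp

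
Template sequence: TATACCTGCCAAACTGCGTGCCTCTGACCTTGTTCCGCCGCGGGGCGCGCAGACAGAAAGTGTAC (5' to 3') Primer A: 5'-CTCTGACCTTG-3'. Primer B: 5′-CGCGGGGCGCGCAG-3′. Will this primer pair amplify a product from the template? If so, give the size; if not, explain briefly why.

No product — both primers anneal to the same strand and extend in the same direction.

Primer A (CTCTGACCTTG) matches the top strand at positions 22–32 (3' end points downstream).
Primer B (CGCGGGGCGCGCAG) also matches the top strand directly, at positions 39–52 — its reverse complement CTGCGCGCCCCGCG is not present.
Both primers anneal to the bottom strand with 3' ends pointing the same way, so neither can prime synthesis back toward the other.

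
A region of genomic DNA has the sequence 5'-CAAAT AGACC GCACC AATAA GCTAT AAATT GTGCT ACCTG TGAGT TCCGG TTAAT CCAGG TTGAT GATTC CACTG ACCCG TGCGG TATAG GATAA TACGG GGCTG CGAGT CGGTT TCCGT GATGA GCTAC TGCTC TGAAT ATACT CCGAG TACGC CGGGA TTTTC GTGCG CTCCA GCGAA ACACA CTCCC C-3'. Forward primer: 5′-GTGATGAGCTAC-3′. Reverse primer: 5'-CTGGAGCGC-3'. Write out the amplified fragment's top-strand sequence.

5'-GTGATGAGCTACTGCTCTGAATATACTCCGAGTACGCCGGGATTTTCGTGCGCTCCAG-3'

Scanning the template, GTGATGAGCTAC occurs at positions 119–130; this primer anneals to the bottom strand there with its 3' end pointing downstream.
Taking the reverse complement of CTGGAGCGC gives GCGCTCCAG, found at positions 168–176 on the template; the primer anneals here to the top strand with its 3' end pointing upstream.
The product is the template from position 119 through 176 (58 bp).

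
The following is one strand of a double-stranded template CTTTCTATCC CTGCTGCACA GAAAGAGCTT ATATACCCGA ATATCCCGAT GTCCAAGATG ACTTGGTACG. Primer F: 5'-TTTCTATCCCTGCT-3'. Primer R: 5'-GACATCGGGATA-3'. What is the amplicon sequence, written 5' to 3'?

The forward primer matches the template at positions 2–15.
The reverse primer's reverse complement is TATCCCGATGTC, which matches the template at positions 42–53.
The product is the template from position 2 through 53 (52 bp).

5'-TTTCTATCCCTGCTGCACAGAAAGAGCTTATATACCCGAATATCCCGATGTC-3'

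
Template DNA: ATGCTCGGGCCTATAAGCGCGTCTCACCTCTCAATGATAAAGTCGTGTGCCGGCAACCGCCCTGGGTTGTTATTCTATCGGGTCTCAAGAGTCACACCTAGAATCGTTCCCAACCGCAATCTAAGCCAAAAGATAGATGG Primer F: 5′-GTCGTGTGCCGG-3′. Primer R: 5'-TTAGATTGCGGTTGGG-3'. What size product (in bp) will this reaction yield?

Forward primer GTCGTGTGCCGG is found on the top strand at positions 42–53.
Reverse complement of the reverse primer: CCCAACCGCAATCTAA. This occurs on the top strand at positions 109–124.
Product length = (reverse-primer end) − (forward-primer start) + 1 = 124 − 42 + 1 = 83 bp.

83 bp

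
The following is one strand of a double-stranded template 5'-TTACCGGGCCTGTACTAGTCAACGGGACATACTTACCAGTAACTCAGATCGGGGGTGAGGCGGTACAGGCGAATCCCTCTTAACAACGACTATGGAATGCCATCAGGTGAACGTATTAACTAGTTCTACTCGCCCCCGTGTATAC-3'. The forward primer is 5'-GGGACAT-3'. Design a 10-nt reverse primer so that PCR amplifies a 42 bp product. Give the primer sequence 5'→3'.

The forward primer binds at positions 24–30, so a 42 bp product ends at position 24 + 42 − 1 = 65.
The reverse primer anneals to the top strand over positions 56–65, i.e. to TGAGGCGGTA.
Its sequence written 5'→3' is the reverse complement: TACCGCCTCA.

5'-TACCGCCTCA-3'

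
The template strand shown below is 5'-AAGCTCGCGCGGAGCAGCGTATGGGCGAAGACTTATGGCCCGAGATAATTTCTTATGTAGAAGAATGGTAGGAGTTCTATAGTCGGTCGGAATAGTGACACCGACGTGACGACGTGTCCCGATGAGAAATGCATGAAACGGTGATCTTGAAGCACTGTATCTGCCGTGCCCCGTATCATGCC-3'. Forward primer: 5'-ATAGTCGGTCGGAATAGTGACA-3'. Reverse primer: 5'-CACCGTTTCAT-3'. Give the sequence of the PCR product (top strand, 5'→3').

The forward primer matches the template at positions 79–100.
Reverse complement of the reverse primer: ATGAAACGGTG. This occurs on the top strand at positions 133–143.
The product is the template from position 79 through 143 (65 bp).

5'-ATAGTCGGTCGGAATAGTGACACCGACGTGACGACGTGTCCCGATGAGAAATGCATGAAACGGTG-3'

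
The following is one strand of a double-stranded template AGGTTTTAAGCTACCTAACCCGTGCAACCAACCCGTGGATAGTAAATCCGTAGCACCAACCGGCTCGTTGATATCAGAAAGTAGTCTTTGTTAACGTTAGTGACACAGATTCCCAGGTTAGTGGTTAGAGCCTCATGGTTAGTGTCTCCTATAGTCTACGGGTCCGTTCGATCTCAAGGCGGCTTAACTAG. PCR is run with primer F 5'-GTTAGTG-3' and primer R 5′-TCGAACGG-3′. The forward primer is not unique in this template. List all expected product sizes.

76 bp, 55 bp, 34 bp

The forward primer GTTAGTG matches the top strand at positions 96–102, 117–123, 138–144.
The reverse primer's reverse complement is CCGTTCGA, matching at positions 164–171.
Each forward site pairs with the reverse site to give a product ending at position 171: sizes 76, 55, 34 bp.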